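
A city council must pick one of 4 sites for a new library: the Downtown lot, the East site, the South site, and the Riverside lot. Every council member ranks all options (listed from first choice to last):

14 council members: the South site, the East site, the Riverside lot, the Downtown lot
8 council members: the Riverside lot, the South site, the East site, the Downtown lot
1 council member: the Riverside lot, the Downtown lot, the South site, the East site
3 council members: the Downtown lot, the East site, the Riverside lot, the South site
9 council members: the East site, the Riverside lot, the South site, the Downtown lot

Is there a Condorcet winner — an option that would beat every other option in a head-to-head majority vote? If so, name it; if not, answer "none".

Checking pairwise contests:
the East site beats the Downtown lot 31–4.
the South site beats the East site 23–12.
the Riverside lot beats the South site 21–14.
the East site beats the Riverside lot 26–9.
Every option loses at least one head-to-head, so there is no Condorcet winner.

none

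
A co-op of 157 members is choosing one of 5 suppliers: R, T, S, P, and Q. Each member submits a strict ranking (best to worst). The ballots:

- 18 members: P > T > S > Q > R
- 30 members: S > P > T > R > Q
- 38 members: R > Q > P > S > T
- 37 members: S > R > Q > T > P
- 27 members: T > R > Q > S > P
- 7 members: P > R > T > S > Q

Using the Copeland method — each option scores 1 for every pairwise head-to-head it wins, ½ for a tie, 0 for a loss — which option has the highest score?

R: beats T, P, and Q; loses to S → score 3.
T: beats Q; loses to R, S, and P → score 1.
S: beats R, T, P, and Q → score 4.
P: beats T; loses to R, S, and Q → score 1.
Q: beats P; loses to R, T, and S → score 1.
S has the best pairwise record.

S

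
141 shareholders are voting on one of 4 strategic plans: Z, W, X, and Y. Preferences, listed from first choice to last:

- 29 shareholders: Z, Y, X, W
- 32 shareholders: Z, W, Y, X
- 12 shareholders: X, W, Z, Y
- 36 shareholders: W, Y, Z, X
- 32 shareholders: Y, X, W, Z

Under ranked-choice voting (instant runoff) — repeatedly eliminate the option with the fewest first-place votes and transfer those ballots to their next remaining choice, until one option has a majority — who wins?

Round 1: Z 61, W 36, X 12, Y 32. Eliminate X.
Round 2: Z 61, W 48, Y 32. Eliminate Y.
Round 3: Z 61, W 80. W has a majority.

W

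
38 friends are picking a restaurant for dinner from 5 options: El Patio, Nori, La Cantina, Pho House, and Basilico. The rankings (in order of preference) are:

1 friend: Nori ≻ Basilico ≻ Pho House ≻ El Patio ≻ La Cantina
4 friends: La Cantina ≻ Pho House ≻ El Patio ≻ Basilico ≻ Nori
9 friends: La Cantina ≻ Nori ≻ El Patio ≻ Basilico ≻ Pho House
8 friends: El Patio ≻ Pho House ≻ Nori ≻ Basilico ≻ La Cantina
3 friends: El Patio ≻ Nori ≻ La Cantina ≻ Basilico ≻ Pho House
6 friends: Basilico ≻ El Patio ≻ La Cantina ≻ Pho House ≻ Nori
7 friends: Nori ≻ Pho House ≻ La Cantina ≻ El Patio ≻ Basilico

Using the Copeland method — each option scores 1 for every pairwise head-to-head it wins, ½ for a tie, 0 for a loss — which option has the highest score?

La Cantina

El Patio: beats Nori, Pho House, and Basilico; loses to La Cantina → score 3.
Nori: beats Pho House and Basilico; ties La Cantina; loses to El Patio → score 2.5.
La Cantina: beats El Patio, Pho House, and Basilico; ties Nori → score 3.5.
Pho House: ties Basilico; loses to El Patio, Nori, and La Cantina → score 0.5.
Basilico: ties Pho House; loses to El Patio, Nori, and La Cantina → score 0.5.
La Cantina has the best pairwise record.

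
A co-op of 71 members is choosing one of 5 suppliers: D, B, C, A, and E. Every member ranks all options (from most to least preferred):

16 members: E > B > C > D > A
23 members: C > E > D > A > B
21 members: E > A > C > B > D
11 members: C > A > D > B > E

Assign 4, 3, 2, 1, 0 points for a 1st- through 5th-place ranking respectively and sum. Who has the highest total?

D: 16·1 + 23·2 + 21·0 + 11·2 = 84
B: 16·3 + 23·0 + 21·1 + 11·1 = 80
C: 16·2 + 23·4 + 21·2 + 11·4 = 210
A: 16·0 + 23·1 + 21·3 + 11·3 = 119
E: 16·4 + 23·3 + 21·4 + 11·0 = 217
E has the highest Borda score (217).

E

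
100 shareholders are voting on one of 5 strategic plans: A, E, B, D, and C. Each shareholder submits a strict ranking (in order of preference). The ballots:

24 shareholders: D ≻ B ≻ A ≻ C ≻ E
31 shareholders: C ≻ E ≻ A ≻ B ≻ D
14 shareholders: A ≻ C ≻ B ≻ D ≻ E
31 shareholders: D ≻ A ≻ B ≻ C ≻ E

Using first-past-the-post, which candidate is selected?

First-place votes: A 14, E 0, B 0, D 55, C 31.
D has the most first-place votes.

D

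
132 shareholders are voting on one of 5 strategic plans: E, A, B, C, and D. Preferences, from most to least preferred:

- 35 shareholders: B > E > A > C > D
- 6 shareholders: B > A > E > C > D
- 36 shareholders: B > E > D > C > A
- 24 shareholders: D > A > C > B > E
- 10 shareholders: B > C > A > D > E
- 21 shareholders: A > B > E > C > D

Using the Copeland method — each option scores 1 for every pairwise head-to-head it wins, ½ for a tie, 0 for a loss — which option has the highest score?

B

E: beats A, C, and D; loses to B → score 3.
A: beats C and D; loses to E and B → score 2.
B: beats E, A, C, and D → score 4.
C: beats D; loses to E, A, and B → score 1.
D: loses to E, A, B, and C → score 0.
B has the best pairwise record.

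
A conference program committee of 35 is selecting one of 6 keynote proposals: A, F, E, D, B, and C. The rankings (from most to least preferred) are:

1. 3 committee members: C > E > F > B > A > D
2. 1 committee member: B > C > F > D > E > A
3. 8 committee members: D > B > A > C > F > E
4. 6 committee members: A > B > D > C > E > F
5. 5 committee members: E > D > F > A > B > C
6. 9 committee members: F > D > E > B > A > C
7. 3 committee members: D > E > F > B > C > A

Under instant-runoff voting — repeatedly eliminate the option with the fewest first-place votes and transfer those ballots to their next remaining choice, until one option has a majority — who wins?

Round 1: A 6, F 9, E 5, D 11, B 1, C 3. Eliminate B.
Round 2: A 6, F 9, E 5, D 11, C 4. Eliminate C.
Round 3: A 6, F 10, E 8, D 11. Eliminate A.
Round 4: F 10, E 8, D 17. Eliminate E.
Round 5: F 13, D 22. D has a majority.

D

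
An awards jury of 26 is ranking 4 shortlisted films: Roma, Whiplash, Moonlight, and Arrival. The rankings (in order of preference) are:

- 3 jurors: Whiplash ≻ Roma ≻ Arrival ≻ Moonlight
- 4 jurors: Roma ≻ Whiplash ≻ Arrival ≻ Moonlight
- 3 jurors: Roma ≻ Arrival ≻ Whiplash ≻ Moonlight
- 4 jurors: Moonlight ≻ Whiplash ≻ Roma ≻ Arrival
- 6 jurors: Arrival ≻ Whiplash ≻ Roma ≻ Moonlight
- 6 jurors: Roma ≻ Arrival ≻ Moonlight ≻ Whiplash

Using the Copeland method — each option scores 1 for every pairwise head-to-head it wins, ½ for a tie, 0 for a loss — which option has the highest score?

Roma: beats Moonlight and Arrival; ties Whiplash → score 2.5.
Whiplash: beats Moonlight; ties Roma; loses to Arrival → score 1.5.
Moonlight: loses to Roma, Whiplash, and Arrival → score 0.
Arrival: beats Whiplash and Moonlight; loses to Roma → score 2.
Roma has the best pairwise record.

Roma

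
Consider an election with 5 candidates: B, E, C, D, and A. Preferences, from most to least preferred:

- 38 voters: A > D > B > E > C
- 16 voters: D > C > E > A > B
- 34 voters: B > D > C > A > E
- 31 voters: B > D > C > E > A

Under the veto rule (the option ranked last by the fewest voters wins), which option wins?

Last-place votes: B 16, E 34, C 38, D 0, A 31.
D is ranked last by the fewest voters, so D wins.

D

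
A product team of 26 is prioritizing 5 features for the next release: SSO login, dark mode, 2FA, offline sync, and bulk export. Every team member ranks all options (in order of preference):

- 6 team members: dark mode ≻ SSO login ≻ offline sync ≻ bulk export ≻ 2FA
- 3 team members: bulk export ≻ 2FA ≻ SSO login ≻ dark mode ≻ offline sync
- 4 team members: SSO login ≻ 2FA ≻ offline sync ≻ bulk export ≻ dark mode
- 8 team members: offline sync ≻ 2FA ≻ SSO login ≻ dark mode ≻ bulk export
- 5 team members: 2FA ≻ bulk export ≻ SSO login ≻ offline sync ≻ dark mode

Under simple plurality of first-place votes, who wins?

First-place votes: SSO login 4, dark mode 6, 2FA 5, offline sync 8, bulk export 3.
offline sync has the most first-place votes.

offline sync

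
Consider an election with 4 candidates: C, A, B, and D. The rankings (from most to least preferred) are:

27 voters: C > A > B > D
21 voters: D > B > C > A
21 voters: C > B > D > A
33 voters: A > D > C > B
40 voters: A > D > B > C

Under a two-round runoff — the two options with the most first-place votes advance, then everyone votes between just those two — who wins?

A

Round 1 first-place votes: C 48, A 73, B 0, D 21.
A and C advance.
Runoff: A is preferred to C by 73 voters; C by 69.
A wins the runoff.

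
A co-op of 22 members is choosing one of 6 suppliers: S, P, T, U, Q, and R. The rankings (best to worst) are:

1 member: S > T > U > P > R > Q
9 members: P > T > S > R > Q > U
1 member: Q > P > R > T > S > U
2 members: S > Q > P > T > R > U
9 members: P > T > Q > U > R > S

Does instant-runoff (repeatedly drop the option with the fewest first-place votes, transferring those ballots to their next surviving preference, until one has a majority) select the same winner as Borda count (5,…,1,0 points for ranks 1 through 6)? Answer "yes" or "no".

Instant-runoff — R1 S 3, P 18, T 0, U 0, Q 1, R 0 (P winner). Winner: P.
Borda — scores: S 43, P 102, T 82, U 21, Q 49, R 33. Winner: P.
The two methods agree.

yes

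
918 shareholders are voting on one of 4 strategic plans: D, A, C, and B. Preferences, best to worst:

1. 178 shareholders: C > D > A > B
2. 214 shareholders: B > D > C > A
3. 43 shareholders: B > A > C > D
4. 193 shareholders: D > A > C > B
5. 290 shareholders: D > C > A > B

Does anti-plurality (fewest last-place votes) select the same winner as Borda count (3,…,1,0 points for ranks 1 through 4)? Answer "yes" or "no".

Anti-plurality — last-place votes: D 43, A 214, C 0, B 661. Winner: C.
Borda — scores: D 2233, A 940, C 1564, B 771. Winner: D.
The two methods disagree.

no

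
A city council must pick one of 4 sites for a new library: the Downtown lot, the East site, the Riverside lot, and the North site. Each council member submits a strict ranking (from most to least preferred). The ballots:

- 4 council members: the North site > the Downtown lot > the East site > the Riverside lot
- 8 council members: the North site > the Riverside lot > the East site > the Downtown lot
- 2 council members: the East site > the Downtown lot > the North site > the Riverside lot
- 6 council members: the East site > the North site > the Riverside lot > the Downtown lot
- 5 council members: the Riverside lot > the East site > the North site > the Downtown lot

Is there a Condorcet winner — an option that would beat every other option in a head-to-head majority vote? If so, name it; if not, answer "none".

Checking pairwise contests:
the East site beats the Downtown lot 21–4.
the Riverside lot beats the East site 13–12.
the North site beats the Riverside lot 20–5.
the East site beats the North site 13–12.
Every option loses at least one head-to-head, so there is no Condorcet winner.

none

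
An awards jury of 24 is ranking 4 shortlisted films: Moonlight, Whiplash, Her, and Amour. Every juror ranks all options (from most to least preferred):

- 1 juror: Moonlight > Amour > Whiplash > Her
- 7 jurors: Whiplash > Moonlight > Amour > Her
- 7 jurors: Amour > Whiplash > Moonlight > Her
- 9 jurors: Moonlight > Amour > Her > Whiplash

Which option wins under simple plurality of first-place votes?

Moonlight

First-place votes: Moonlight 10, Whiplash 7, Her 0, Amour 7.
Moonlight has the most first-place votes.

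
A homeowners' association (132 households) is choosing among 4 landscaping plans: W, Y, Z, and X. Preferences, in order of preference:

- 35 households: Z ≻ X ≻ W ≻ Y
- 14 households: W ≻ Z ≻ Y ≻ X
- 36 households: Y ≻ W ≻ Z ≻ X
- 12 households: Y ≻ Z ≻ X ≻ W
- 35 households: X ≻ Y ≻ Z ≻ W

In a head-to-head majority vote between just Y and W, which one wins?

Voters preferring Y to W: 83; preferring W to Y: 49.
Y wins the head-to-head.

Y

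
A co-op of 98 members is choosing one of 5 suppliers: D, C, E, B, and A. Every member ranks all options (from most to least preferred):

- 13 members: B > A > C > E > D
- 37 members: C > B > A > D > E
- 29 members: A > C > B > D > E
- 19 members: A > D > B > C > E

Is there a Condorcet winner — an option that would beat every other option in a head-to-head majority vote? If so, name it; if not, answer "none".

Checking pairwise contests:
C beats D 79–19.
A beats C 61–37.
D beats E 85–13.
C beats B 66–32.
B beats A 50–48.
Every option loses at least one head-to-head, so there is no Condorcet winner.

none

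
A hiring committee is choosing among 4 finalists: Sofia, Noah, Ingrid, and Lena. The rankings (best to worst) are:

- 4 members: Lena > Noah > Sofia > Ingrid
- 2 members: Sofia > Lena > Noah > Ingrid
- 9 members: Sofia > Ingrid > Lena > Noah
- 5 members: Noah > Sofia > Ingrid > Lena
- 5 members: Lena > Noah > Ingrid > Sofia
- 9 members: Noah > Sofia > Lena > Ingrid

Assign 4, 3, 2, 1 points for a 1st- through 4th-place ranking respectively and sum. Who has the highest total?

Sofia: 4·2 + 2·4 + 9·4 + 5·3 + 5·1 + 9·3 = 99
Noah: 4·3 + 2·2 + 9·1 + 5·4 + 5·3 + 9·4 = 96
Ingrid: 4·1 + 2·1 + 9·3 + 5·2 + 5·2 + 9·1 = 62
Lena: 4·4 + 2·3 + 9·2 + 5·1 + 5·4 + 9·2 = 83
Sofia has the highest Borda score (99).

Sofia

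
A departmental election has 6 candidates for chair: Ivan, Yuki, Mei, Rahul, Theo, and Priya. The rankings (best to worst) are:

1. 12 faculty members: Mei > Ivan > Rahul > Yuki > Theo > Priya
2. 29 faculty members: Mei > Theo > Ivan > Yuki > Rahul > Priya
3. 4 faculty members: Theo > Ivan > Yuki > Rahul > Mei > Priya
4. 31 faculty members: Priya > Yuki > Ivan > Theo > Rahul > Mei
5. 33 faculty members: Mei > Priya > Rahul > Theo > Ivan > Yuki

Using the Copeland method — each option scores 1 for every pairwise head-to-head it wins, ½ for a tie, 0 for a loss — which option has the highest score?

Mei

Ivan: beats Yuki and Rahul; loses to Mei, Theo, and Priya → score 2.
Yuki: beats Rahul; loses to Ivan, Mei, Theo, and Priya → score 1.
Mei: beats Ivan, Yuki, Rahul, Theo, and Priya → score 5.
Rahul: loses to Ivan, Yuki, Mei, Theo, and Priya → score 0.
Theo: beats Ivan, Yuki, and Rahul; loses to Mei and Priya → score 3.
Priya: beats Ivan, Yuki, Rahul, and Theo; loses to Mei → score 4.
Mei has the best pairwise record.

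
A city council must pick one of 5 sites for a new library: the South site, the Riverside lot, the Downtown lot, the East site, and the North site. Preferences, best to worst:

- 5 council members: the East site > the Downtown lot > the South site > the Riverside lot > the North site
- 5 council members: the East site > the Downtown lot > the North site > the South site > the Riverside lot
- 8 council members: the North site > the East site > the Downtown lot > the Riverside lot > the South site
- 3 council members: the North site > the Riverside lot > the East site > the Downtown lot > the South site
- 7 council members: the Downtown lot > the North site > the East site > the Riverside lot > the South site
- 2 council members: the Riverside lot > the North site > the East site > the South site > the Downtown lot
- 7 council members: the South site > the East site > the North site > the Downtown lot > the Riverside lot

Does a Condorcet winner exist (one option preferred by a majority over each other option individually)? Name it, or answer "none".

the North site

the North site vs the South site: 25–12 for the North site.
the North site vs the Riverside lot: 30–7 for the North site.
the North site vs the Downtown lot: 20–17 for the North site.
the North site vs the East site: 20–17 for the North site.
the North site beats every other option head-to-head.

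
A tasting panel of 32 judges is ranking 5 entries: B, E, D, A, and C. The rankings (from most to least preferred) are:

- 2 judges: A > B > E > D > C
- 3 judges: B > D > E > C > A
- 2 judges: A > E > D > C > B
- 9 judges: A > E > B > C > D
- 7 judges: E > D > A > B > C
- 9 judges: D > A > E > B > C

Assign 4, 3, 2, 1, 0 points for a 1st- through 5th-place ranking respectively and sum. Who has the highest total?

B: 2·3 + 3·4 + 2·0 + 9·2 + 7·1 + 9·1 = 52
E: 2·2 + 3·2 + 2·3 + 9·3 + 7·4 + 9·2 = 89
D: 2·1 + 3·3 + 2·2 + 9·0 + 7·3 + 9·4 = 72
A: 2·4 + 3·0 + 2·4 + 9·4 + 7·2 + 9·3 = 93
C: 2·0 + 3·1 + 2·1 + 9·1 + 7·0 + 9·0 = 14
A has the highest Borda score (93).

A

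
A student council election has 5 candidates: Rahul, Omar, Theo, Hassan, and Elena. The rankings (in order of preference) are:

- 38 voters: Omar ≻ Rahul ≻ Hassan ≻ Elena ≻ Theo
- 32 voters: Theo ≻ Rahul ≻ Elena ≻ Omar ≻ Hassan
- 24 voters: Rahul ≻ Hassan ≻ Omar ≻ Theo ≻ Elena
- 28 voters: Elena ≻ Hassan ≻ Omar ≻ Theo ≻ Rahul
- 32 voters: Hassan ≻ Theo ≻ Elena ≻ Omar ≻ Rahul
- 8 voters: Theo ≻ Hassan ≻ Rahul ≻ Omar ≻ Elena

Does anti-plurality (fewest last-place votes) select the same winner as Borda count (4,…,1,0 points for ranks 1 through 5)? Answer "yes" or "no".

Anti-plurality — last-place votes: Rahul 60, Omar 0, Theo 38, Hassan 32, Elena 32. Winner: Omar.
Borda — scores: Rahul 322, Omar 328, Theo 308, Hassan 384, Elena 278. Winner: Hassan.
The two methods disagree.

no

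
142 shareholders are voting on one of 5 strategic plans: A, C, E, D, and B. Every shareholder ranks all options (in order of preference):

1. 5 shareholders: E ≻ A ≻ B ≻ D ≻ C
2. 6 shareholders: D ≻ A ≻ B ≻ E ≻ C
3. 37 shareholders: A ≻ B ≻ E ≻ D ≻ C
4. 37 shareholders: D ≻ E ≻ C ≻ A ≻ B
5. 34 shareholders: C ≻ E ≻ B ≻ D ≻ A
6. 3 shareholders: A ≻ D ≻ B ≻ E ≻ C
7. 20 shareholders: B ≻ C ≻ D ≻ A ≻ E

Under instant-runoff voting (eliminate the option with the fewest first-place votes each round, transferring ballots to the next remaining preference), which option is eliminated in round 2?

Round 1: A 40, C 34, E 5, D 43, B 20. Eliminate E.
Round 2: A 45, C 34, D 43, B 20. Eliminate B.

B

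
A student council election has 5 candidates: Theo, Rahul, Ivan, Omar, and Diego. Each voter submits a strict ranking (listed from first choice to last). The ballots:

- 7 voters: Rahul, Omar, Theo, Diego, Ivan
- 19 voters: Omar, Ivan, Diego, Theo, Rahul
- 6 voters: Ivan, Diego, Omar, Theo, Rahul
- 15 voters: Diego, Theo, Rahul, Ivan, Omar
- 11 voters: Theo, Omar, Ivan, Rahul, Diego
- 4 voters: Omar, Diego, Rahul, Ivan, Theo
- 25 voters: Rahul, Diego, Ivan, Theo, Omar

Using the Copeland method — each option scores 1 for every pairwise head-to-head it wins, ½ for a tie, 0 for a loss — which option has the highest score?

Theo: beats Rahul and Omar; loses to Ivan and Diego → score 2.
Rahul: beats Ivan and Omar; loses to Theo and Diego → score 2.
Ivan: beats Theo and Omar; loses to Rahul and Diego → score 2.
Omar: loses to Theo, Rahul, Ivan, and Diego → score 0.
Diego: beats Theo, Rahul, Ivan, and Omar → score 4.
Diego has the best pairwise record.

Diego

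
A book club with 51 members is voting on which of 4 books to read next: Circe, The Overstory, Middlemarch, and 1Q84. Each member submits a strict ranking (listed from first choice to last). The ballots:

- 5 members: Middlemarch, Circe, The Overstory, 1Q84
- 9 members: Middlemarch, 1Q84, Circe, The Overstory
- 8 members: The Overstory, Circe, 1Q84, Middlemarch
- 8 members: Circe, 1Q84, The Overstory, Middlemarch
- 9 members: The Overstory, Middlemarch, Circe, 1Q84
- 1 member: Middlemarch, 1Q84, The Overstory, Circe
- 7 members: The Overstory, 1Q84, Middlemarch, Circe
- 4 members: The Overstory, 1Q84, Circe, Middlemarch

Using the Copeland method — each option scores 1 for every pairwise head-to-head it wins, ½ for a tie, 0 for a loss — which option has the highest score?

The Overstory

Circe: beats 1Q84; loses to The Overstory and Middlemarch → score 1.
The Overstory: beats Circe, Middlemarch, and 1Q84 → score 3.
Middlemarch: beats Circe; loses to The Overstory and 1Q84 → score 1.
1Q84: beats Middlemarch; loses to Circe and The Overstory → score 1.
The Overstory has the best pairwise record.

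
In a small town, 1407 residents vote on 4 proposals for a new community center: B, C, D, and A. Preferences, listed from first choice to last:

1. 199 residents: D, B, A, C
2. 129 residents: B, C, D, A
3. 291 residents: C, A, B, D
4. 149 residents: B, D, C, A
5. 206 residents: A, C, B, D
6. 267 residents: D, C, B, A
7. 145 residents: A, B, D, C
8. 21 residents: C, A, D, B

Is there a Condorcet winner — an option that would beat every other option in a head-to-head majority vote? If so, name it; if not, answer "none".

none

Checking pairwise contests:
C beats B 785–622.
D beats C 760–647.
B beats D 920–487.
B beats A 744–663.
Every option loses at least one head-to-head, so there is no Condorcet winner.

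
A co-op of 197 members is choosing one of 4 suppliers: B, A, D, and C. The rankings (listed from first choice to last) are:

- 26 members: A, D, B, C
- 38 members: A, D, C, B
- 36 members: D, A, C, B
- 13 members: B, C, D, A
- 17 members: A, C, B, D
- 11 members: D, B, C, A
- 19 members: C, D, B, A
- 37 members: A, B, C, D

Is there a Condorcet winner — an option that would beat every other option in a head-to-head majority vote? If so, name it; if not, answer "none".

A vs B: 154–43 for A.
A vs D: 118–79 for A.
A vs C: 154–43 for A.
A beats every other option head-to-head.

A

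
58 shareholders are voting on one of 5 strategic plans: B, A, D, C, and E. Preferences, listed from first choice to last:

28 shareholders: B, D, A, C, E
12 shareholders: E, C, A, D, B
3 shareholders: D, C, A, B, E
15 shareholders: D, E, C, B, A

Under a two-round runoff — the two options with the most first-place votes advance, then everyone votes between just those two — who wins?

D

Round 1 first-place votes: B 28, A 0, D 18, C 0, E 12.
B and D advance.
Runoff: B is preferred to D by 28 voters; D by 30.
D wins the runoff.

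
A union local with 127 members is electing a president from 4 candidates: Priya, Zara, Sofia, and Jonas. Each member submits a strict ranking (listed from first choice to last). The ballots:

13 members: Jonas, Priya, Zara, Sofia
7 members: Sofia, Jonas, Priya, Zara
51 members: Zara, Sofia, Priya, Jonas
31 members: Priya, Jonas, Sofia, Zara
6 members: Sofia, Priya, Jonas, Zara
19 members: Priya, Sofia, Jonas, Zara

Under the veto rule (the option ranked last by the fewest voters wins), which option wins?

Last-place votes: Priya 0, Zara 63, Sofia 13, Jonas 51.
Priya is ranked last by the fewest voters, so Priya wins.

Priya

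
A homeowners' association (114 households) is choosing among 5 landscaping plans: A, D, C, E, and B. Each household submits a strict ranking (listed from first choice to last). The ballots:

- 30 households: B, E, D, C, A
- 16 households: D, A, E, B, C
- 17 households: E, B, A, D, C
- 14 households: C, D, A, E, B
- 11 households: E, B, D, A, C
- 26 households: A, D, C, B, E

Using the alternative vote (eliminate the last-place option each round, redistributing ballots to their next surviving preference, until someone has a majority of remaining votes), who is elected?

B

Round 1: A 26, D 16, C 14, E 28, B 30. Eliminate C.
Round 2: A 26, D 30, E 28, B 30. Eliminate A.
Round 3: D 56, E 28, B 30. Eliminate E.
Round 4: D 56, B 58. B has a majority.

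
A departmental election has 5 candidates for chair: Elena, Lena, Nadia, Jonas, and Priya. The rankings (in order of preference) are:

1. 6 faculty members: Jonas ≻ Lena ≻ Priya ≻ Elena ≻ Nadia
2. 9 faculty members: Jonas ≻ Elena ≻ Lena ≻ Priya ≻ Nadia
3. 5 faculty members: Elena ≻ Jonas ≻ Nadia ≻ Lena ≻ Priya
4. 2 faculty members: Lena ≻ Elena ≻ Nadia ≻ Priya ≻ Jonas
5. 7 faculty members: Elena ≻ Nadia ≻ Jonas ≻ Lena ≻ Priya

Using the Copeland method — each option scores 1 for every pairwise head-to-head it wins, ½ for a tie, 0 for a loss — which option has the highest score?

Elena: beats Lena, Nadia, and Priya; loses to Jonas → score 3.
Lena: beats Nadia and Priya; loses to Elena and Jonas → score 2.
Nadia: loses to Elena, Lena, Jonas, and Priya → score 0.
Jonas: beats Elena, Lena, Nadia, and Priya → score 4.
Priya: beats Nadia; loses to Elena, Lena, and Jonas → score 1.
Jonas has the best pairwise record.

Jonas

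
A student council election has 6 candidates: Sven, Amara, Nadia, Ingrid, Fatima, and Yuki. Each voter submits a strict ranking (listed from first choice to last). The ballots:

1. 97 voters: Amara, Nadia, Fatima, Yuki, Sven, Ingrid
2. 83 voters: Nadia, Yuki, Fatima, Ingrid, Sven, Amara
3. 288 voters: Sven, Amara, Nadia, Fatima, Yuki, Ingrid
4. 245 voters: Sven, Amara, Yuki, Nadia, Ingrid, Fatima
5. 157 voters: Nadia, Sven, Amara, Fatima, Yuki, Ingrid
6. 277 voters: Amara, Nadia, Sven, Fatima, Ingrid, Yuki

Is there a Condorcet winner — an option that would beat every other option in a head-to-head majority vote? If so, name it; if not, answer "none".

none

Checking pairwise contests:
Nadia beats Sven 614–533.
Sven beats Amara 773–374.
Amara beats Nadia 907–240.
Sven beats Ingrid 1064–83.
Sven beats Fatima 967–180.
Sven beats Yuki 967–180.
Every option loses at least one head-to-head, so there is no Condorcet winner.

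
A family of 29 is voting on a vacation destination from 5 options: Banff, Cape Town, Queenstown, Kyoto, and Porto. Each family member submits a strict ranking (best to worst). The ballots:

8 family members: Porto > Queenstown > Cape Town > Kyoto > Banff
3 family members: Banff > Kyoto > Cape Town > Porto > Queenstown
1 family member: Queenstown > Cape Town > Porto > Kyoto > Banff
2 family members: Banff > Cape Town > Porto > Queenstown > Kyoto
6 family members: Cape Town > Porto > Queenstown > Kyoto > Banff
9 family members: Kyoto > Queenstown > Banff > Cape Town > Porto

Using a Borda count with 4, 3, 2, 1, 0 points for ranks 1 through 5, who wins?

Banff: 8·0 + 3·4 + 1·0 + 2·4 + 6·0 + 9·2 = 38
Cape Town: 8·2 + 3·2 + 1·3 + 2·3 + 6·4 + 9·1 = 64
Queenstown: 8·3 + 3·0 + 1·4 + 2·1 + 6·2 + 9·3 = 69
Kyoto: 8·1 + 3·3 + 1·1 + 2·0 + 6·1 + 9·4 = 60
Porto: 8·4 + 3·1 + 1·2 + 2·2 + 6·3 + 9·0 = 59
Queenstown has the highest Borda score (69).

Queenstown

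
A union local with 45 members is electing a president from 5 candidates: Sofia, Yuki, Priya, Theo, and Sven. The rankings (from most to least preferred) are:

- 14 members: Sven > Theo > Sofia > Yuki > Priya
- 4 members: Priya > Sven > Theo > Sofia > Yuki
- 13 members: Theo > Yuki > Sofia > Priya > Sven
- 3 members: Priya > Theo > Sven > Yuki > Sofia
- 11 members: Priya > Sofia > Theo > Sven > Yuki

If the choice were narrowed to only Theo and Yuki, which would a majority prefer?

Theo

Voters preferring Theo to Yuki: 45; preferring Yuki to Theo: 0.
Theo wins the head-to-head.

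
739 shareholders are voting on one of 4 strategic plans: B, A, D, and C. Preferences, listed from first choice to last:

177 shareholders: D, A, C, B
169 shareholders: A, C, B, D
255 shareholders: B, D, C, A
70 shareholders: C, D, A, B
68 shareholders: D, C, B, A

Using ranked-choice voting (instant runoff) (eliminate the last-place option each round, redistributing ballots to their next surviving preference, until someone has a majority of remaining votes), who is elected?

Round 1: B 255, A 169, D 245, C 70. Eliminate C.
Round 2: B 255, A 169, D 315. Eliminate A.
Round 3: B 424, D 315. B has a majority.

B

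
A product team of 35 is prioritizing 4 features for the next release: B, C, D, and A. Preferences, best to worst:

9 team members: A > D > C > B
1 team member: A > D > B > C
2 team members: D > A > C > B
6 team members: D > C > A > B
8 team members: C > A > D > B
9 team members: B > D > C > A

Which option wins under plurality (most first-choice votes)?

A

First-place votes: B 9, C 8, D 8, A 10.
A has the most first-place votes.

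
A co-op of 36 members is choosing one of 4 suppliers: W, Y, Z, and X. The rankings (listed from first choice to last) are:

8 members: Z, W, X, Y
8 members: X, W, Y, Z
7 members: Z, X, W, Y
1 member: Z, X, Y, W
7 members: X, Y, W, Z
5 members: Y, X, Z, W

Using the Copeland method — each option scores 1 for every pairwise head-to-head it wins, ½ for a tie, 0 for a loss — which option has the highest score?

W: beats Y; loses to Z and X → score 1.
Y: beats Z; loses to W and X → score 1.
Z: beats W; loses to Y and X → score 1.
X: beats W, Y, and Z → score 3.
X has the best pairwise record.

X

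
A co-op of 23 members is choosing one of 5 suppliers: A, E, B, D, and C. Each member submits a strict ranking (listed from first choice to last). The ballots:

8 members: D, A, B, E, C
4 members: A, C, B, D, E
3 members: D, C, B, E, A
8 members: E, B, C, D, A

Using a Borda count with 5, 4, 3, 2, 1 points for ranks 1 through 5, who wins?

D

A: 8·4 + 4·5 + 3·1 + 8·1 = 63
E: 8·2 + 4·1 + 3·2 + 8·5 = 66
B: 8·3 + 4·3 + 3·3 + 8·4 = 77
D: 8·5 + 4·2 + 3·5 + 8·2 = 79
C: 8·1 + 4·4 + 3·4 + 8·3 = 60
D has the highest Borda score (79).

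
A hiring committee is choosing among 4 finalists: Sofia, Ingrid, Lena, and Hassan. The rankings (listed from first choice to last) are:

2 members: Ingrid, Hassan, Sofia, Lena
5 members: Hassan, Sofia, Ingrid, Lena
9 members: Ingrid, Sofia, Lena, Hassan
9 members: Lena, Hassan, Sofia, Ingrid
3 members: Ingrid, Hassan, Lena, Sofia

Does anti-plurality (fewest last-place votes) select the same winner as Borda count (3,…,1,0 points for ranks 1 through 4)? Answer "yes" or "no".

no

Anti-plurality — last-place votes: Sofia 3, Ingrid 9, Lena 7, Hassan 9. Winner: Sofia.
Borda — scores: Sofia 39, Ingrid 47, Lena 39, Hassan 43. Winner: Ingrid.
The two methods disagree.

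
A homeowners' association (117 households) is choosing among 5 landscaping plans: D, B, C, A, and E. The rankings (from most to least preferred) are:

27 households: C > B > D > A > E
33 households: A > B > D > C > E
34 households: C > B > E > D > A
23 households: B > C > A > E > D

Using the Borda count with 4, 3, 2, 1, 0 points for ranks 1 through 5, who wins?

D: 27·2 + 33·2 + 34·1 + 23·0 = 154
B: 27·3 + 33·3 + 34·3 + 23·4 = 374
C: 27·4 + 33·1 + 34·4 + 23·3 = 346
A: 27·1 + 33·4 + 34·0 + 23·2 = 205
E: 27·0 + 33·0 + 34·2 + 23·1 = 91
B has the highest Borda score (374).

B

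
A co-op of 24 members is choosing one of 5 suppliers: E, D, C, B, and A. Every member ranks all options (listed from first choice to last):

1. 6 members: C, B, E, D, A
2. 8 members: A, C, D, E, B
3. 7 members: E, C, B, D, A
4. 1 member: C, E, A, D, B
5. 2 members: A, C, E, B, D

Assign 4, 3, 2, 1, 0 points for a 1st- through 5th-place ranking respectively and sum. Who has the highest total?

C

E: 6·2 + 8·1 + 7·4 + 1·3 + 2·2 = 55
D: 6·1 + 8·2 + 7·1 + 1·1 + 2·0 = 30
C: 6·4 + 8·3 + 7·3 + 1·4 + 2·3 = 79
B: 6·3 + 8·0 + 7·2 + 1·0 + 2·1 = 34
A: 6·0 + 8·4 + 7·0 + 1·2 + 2·4 = 42
C has the highest Borda score (79).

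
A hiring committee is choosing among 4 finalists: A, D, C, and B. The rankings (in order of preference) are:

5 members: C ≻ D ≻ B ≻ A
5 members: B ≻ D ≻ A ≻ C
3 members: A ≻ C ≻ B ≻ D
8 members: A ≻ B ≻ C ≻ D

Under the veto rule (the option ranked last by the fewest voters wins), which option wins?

B

Last-place votes: A 5, D 11, C 5, B 0.
B is ranked last by the fewest voters, so B wins.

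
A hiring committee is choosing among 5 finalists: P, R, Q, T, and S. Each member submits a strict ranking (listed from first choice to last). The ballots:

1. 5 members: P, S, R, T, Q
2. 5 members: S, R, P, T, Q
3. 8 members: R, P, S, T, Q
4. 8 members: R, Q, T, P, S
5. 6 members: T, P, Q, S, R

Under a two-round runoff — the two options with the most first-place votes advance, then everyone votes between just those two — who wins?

R

Round 1 first-place votes: P 5, R 16, Q 0, T 6, S 5.
R and T advance.
Runoff: R is preferred to T by 26 voters; T by 6.
R wins the runoff.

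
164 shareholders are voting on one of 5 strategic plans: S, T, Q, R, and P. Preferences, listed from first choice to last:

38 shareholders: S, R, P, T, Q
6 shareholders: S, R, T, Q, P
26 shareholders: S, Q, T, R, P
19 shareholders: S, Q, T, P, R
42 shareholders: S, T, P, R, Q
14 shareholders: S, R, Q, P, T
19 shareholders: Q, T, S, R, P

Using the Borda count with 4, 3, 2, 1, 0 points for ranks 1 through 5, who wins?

S: 38·4 + 6·4 + 26·4 + 19·4 + 42·4 + 14·4 + 19·2 = 618
T: 38·1 + 6·2 + 26·2 + 19·2 + 42·3 + 14·0 + 19·3 = 323
Q: 38·0 + 6·1 + 26·3 + 19·3 + 42·0 + 14·2 + 19·4 = 245
R: 38·3 + 6·3 + 26·1 + 19·0 + 42·1 + 14·3 + 19·1 = 261
P: 38·2 + 6·0 + 26·0 + 19·1 + 42·2 + 14·1 + 19·0 = 193
S has the highest Borda score (618).

S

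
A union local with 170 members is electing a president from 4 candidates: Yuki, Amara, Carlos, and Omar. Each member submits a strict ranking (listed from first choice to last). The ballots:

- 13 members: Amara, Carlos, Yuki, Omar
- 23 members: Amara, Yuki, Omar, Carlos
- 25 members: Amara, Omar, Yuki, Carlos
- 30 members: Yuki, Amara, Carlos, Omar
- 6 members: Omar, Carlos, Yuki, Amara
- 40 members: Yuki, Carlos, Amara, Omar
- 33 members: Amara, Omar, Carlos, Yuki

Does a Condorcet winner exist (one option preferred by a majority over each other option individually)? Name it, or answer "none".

Amara vs Yuki: 94–76 for Amara.
Amara vs Carlos: 124–46 for Amara.
Amara vs Omar: 164–6 for Amara.
Amara beats every other option head-to-head.

Amara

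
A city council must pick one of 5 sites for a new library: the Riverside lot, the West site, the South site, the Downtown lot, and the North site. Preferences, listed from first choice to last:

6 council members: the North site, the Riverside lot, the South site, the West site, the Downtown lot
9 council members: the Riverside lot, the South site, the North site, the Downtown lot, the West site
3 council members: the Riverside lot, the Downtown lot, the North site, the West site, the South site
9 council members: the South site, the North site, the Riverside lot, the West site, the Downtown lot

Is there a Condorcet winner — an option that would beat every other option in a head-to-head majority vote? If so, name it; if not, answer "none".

Checking pairwise contests:
the North site beats the Riverside lot 15–12.
the Riverside lot beats the West site 27–0.
the Riverside lot beats the South site 18–9.
the Riverside lot beats the Downtown lot 27–0.
the South site beats the North site 18–9.
Every option loses at least one head-to-head, so there is no Condorcet winner.

none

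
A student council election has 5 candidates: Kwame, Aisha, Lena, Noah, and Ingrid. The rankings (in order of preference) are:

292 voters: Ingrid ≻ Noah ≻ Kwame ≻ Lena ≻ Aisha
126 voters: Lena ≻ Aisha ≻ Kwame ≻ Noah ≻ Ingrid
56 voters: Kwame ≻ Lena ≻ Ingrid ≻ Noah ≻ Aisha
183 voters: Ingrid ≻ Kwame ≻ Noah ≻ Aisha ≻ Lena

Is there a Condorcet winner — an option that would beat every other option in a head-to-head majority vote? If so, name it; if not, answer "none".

Ingrid

Ingrid vs Kwame: 475–182 for Ingrid.
Ingrid vs Aisha: 531–126 for Ingrid.
Ingrid vs Lena: 475–182 for Ingrid.
Ingrid vs Noah: 531–126 for Ingrid.
Ingrid beats every other option head-to-head.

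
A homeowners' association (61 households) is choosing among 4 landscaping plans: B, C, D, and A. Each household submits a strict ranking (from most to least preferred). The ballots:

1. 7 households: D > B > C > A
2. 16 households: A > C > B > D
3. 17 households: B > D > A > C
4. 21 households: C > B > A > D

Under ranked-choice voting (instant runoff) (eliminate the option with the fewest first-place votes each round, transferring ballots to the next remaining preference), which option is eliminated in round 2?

Round 1: B 17, C 21, D 7, A 16. Eliminate D.
Round 2: B 24, C 21, A 16. Eliminate A.

A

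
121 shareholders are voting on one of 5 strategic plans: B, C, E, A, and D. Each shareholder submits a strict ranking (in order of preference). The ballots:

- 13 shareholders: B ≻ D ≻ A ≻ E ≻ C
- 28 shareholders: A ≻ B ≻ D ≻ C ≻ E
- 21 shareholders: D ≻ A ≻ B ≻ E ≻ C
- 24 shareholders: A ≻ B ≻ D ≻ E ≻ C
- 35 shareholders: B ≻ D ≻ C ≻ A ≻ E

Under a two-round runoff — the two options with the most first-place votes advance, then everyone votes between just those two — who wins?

Round 1 first-place votes: B 48, C 0, E 0, A 52, D 21.
A and B advance.
Runoff: A is preferred to B by 73 voters; B by 48.
A wins the runoff.

A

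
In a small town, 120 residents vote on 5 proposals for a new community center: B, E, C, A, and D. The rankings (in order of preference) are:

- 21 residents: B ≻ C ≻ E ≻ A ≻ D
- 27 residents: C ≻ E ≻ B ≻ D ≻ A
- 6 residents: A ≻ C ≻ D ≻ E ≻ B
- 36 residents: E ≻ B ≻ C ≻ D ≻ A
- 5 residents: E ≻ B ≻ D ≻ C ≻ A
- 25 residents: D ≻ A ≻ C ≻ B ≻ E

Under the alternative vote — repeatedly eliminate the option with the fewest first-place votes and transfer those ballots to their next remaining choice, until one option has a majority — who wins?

C

Round 1: B 21, E 41, C 27, A 6, D 25. Eliminate A.
Round 2: B 21, E 41, C 33, D 25. Eliminate B.
Round 3: E 41, C 54, D 25. Eliminate D.
Round 4: E 41, C 79. C has a majority.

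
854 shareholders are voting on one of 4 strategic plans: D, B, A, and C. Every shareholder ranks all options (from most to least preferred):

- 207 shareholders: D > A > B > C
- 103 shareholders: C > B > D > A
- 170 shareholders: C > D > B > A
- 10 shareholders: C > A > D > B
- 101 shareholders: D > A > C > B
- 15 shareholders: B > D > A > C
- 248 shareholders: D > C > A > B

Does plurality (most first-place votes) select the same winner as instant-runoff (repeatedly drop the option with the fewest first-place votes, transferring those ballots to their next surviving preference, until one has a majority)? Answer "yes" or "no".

Plurality — first-place votes: D 556, B 15, A 0, C 283. Winner: D.
Instant-runoff — R1 D 556, B 15, A 0, C 283 (D winner). Winner: D.
The two methods agree.

yes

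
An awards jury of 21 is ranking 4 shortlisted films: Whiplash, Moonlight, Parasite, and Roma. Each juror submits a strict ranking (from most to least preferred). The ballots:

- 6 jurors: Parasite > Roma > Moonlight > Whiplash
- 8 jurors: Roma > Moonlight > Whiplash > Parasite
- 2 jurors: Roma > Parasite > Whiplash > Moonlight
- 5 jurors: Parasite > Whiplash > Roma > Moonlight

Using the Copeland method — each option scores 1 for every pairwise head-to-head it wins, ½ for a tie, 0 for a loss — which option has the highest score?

Parasite

Whiplash: loses to Moonlight, Parasite, and Roma → score 0.
Moonlight: beats Whiplash; loses to Parasite and Roma → score 1.
Parasite: beats Whiplash, Moonlight, and Roma → score 3.
Roma: beats Whiplash and Moonlight; loses to Parasite → score 2.
Parasite has the best pairwise record.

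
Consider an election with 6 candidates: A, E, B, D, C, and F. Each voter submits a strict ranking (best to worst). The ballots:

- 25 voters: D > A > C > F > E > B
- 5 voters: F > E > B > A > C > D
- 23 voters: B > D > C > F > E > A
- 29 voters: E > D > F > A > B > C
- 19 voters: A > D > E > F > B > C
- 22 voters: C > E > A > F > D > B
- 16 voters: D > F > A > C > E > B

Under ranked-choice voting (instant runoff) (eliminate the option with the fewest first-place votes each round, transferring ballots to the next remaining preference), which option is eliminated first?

F

Round 1: A 19, E 29, B 23, D 41, C 22, F 5. Eliminate F.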